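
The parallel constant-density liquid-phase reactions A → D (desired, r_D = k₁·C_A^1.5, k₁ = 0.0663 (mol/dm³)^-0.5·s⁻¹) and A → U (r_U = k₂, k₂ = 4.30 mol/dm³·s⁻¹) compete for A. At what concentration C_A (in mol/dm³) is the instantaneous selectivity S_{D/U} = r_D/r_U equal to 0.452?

S_{D/U} = (k₁/k₂)·C_A^1.5 ⇒ C_A = (S·k₂/k₁)^(1/1.5).
= (0.452×4.30/0.0663)^(0.6667) = (29.32)^(0.6667) = 9.51 mol/dm³.

9.51 mol/dm³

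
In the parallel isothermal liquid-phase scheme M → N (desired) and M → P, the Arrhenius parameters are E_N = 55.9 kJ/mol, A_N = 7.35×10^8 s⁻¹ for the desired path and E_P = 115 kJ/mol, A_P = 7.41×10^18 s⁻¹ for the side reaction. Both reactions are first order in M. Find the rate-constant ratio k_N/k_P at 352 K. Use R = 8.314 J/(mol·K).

k_N/k_P = (A_N/A_P)·exp[−(E_N−E_P)/(RT)] = (A_N/A_P)·exp[(E_P−E_N)/(RT)].
(E_P−E_N)/(RT) = (115−55.9)×10³/(8.314×352) = 59100/2927 = 20.19.
k_N/k_P = (7.35×10^8/7.41×10^18)·exp(20.19) = 9.919×10^-11 × 5.894×10^8 = 0.0585.
Since E_N < E_P, lowering the temperature improves selectivity toward N.

0.0585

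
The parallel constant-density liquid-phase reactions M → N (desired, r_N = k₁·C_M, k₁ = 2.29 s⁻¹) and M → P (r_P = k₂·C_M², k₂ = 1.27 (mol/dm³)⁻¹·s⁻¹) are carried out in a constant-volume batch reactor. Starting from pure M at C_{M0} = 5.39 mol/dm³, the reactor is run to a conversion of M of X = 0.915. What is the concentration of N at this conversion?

2.09 mol/dm³

C_M = C_{M0}(1−X) = 0.4581 mol/dm³.
Along a PFR/batch, dC_N/dC_M = −r_N/(r_N+r_P) = −k₁/(k₁+k₂·C_M).
Integrating from C_{M0} to C_M: C_N = (2.29/1.27)·ln[(2.29+1.27·5.39)/(2.29+1.27·0.458)] = 1.803·ln(9.135/2.872) = 2.087 mol/dm³.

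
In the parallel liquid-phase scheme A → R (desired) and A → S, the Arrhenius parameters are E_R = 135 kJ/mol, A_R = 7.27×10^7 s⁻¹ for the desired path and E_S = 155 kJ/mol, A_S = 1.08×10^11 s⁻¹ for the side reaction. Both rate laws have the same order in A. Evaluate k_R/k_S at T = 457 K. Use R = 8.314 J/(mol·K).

0.130

With equal orders, S_{R/S} = k_R/k_S = (A_R/A_S)·exp[(E_S−E_R)/(RT)].
(E_S−E_R)/(RT) = (155−135)×10³/(8.314×457) = 20000/3799 = 5.264.
k_R/k_S = (7.27×10^7/1.08×10^11)·exp(5.264) = 6.731×10^-4 × 193.2 = 0.130.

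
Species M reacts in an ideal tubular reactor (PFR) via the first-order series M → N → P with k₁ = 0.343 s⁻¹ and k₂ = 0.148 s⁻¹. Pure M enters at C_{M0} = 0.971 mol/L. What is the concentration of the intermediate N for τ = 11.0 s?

The intermediate concentration in a first-order A→B→C sequence is C_N = k₁C_{M0}(e^(−k₁τ) − e^(−k₂τ))/(k₂−k₁).
e^(−k₁τ) = e^(−0.343×11.0) = e^(−3.773) = 0.02298; e^(−k₂τ) = e^(−1.628) = 0.1963.
C_N = 0.343×0.971/(0.148−0.343) × (0.02298−0.1963) = (-1.708)×(-0.1733) = 0.2961 mol/L.

0.296 mol/L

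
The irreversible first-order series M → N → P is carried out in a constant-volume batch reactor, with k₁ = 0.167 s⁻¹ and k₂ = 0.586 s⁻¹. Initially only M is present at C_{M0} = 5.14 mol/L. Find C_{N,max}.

Evaluating C_N at t_opt = ln(k₂/k₁)/(k₂−k₁) gives C_{N,max}/C_{M0} = (k₁/k₂)^[k₂/(k₂−k₁)].
= (0.167/0.586)^(0.586/(0.586−0.167)) = (0.2850)^(1.399) = 0.1728.
C_{N,max} = 0.1728×5.14 = 0.888 mol/L.

0.888 mol/L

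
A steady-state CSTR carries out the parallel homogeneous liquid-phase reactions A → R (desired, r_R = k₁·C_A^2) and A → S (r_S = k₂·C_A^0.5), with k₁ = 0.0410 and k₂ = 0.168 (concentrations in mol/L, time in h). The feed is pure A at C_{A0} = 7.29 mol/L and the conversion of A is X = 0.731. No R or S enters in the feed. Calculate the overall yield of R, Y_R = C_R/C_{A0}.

Exit C_A = C_{A0}(1−X) = 7.29×0.269 = 1.961 mol/L.
In a CSTR the entire volume is at exit conditions, so r_R = 0.0410×1.961^2 = 0.1577 and r_S = 0.168×1.961^0.5 = 0.2353.
Fraction of consumed A going to R: r_R/(r_R+r_S) = 0.4013.
C_R = 0.4013·C_{A0}·X = 0.4013×7.29×0.731 = 2.14 mol/L; Y_R = C_R/C_{A0} = 0.293.

0.293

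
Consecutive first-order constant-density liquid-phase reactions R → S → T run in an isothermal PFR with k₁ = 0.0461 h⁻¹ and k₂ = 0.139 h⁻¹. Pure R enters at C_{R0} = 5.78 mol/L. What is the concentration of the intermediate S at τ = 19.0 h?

0.990 mol/L

For first-order series with pure R initially, C_S(τ) = k₁C_{R0}/(k₂−k₁)·(e^(−k₁τ) − e^(−k₂τ)).
e^(−k₁τ) = e^(−0.0461×19.0) = e^(−0.8759) = 0.4165; e^(−k₂τ) = e^(−2.641) = 0.07129.
C_S = 0.0461×5.78/(0.139−0.0461) × (0.4165−0.07129) = 2.868×0.3452 = 0.9901 mol/L.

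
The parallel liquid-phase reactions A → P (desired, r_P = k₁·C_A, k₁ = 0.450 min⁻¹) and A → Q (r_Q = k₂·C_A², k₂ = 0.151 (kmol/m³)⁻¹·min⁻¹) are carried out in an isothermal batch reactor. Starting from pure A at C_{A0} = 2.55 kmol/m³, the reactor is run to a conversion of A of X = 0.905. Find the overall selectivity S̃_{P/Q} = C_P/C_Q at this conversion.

C_A = C_{A0}(1−X) = 0.2422 kmol/m³.
Along a PFR/batch, dC_P/dC_A = −r_P/(r_P+r_Q) = −k₁/(k₁+k₂·C_A).
Integrating from C_{A0} to C_A: C_P = (0.450/0.151)·ln[(0.450+0.151·2.55)/(0.450+0.151·0.242)] = 2.980·ln(0.8350/0.4866) = 1.610 kmol/m³.
C_Q = (C_{A0}−C_A)−C_P = 0.6982 kmol/m³; S̃_{P/Q} = 1.610/0.6982 = 2.31.

2.31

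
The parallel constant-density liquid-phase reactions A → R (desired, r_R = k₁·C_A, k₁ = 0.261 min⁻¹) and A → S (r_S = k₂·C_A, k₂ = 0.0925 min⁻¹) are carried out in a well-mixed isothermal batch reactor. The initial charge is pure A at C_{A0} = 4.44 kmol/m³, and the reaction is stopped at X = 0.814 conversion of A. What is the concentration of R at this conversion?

C_A = C_{A0}(1−X) = 0.8258 kmol/m³.
Both paths are first order in A, so the instantaneous fraction to R is constant: dC_R/d(−C_A) = k₁/(k₁+k₂) = 0.7383.
C_R = 0.7383·(C_{A0}−C_A) = 0.7383×3.614 = 2.67 kmol/m³.

2.67 kmol/m³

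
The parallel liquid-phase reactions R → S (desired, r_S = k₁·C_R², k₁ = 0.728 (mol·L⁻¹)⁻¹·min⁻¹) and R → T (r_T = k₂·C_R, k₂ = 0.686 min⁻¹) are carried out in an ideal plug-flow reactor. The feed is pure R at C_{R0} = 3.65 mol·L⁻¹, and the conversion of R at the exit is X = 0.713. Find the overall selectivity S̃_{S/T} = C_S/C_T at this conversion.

2.30

C_R = C_{R0}(1−X) = 1.048 mol·L⁻¹.
Along a PFR/batch, dC_T/dC_R = −r_T/(r_S+r_T) = −k₂/(k₂+k₁·C_R).
Integrating from C_{R0} to C_R: C_T = (0.686/0.728)·ln[(0.686+0.728·3.65)/(0.686+0.728·1.05)] = 0.9423·ln(3.343/1.449) = 0.7881 mol·L⁻¹.
Then C_S = (C_{R0}−C_R) − C_T = 2.602 − 0.7881 = 1.814 mol·L⁻¹.
S̃_{S/T} = C_S/C_T = 1.814/0.7881 = 2.30.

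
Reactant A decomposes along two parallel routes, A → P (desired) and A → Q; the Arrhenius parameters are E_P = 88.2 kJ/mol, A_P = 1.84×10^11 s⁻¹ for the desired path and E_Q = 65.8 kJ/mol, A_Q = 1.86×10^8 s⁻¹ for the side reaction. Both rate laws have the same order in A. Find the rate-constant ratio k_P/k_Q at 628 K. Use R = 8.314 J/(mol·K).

13.6

Since both paths have the same order in A, the concentration cancels and S_{P/Q} = k_P/k_Q = (A_P/A_Q)·exp[(E_Q−E_P)/(RT)].
(E_Q−E_P)/(RT) = (65.8−88.2)×10³/(8.314×628) = -22400/5221 = -4.290.
k_P/k_Q = (1.84×10^11/1.86×10^8)·exp(-4.290) = 989.2 × 0.01370 = 13.6.
Since E_P > E_Q, raising the temperature improves selectivity toward P.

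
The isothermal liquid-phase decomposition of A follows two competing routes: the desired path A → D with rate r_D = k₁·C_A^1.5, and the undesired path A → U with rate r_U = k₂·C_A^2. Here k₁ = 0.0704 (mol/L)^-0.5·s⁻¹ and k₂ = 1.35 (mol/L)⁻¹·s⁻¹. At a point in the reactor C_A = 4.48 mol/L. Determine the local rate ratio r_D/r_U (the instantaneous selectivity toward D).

S_{D/U} = r_D/r_U = (k₁·C_A^1.5)/(k₂·C_A^2) = (k₁/k₂)·C_A^-0.5.
= (0.0704×4.480^1.5) / (1.35×4.480^2) = 0.6676/27.10 = 0.0246.

0.0246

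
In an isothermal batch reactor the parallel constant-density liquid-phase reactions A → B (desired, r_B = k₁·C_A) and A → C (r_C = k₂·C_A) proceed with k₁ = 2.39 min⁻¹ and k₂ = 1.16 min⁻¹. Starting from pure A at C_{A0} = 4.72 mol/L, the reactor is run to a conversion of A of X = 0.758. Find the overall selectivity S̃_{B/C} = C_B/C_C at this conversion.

2.06

C_A = C_{A0}(1−X) = 1.142 mol/L.
Both paths are first order in A, so the instantaneous fraction to B is constant: dC_B/d(−C_A) = k₁/(k₁+k₂) = 0.6732.
C_B = 0.6732·(C_{A0}−C_A) = 0.6732×3.578 = 2.41 mol/L.
C_C = (C_{A0}−C_A)−C_B = 1.169 mol/L; S̃_{B/C} = 2.409/1.169 = 2.06.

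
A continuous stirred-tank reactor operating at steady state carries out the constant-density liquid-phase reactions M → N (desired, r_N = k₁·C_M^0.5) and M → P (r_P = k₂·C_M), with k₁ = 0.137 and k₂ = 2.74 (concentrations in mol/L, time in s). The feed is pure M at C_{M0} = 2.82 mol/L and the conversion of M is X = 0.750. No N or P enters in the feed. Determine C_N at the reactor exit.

Exit C_M = C_{M0}(1−X) = 2.82×0.250 = 0.7050 mol/L.
A CSTR operates uniformly at the exit composition, giving r_N = 0.1150 and r_P = 1.932 (each k·C_M^n at C_M = 0.7050).
Fraction of consumed M going to N: r_N/(r_N+r_P) = 0.05620.
C_N = 0.05620·C_{M0}·X = 0.05620×2.82×0.750 = 0.119 mol/L.

0.119 mol/L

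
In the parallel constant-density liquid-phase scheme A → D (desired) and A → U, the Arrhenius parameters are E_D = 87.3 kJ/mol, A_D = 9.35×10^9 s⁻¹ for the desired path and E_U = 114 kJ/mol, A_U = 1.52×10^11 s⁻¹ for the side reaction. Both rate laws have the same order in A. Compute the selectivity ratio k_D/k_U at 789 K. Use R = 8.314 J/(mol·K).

Since both paths have the same order in A, the concentration cancels and S_{D/U} = k_D/k_U = (A_D/A_U)·exp[(E_U−E_D)/(RT)].
(E_U−E_D)/(RT) = (114−87.3)×10³/(8.314×789) = 26700/6560 = 4.070.
k_D/k_U = (9.35×10^9/1.52×10^11)·exp(4.070) = 0.06151 × 58.57 = 3.60.

3.60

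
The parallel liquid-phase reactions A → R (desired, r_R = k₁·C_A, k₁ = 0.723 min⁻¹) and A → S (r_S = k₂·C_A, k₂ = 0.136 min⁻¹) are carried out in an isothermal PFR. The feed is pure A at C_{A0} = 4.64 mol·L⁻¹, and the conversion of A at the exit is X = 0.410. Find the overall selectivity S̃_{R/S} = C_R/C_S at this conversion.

C_A = C_{A0}(1−X) = 2.738 mol·L⁻¹.
Both paths are first order in A, so the instantaneous fraction to R is constant: dC_R/d(−C_A) = k₁/(k₁+k₂) = 0.8417.
C_R = 0.8417·(C_{A0}−C_A) = 0.8417×1.902 = 1.60 mol·L⁻¹.
C_S = (C_{A0}−C_A)−C_R = 0.3012 mol·L⁻¹; S̃_{R/S} = 1.601/0.3012 = 5.32.

5.32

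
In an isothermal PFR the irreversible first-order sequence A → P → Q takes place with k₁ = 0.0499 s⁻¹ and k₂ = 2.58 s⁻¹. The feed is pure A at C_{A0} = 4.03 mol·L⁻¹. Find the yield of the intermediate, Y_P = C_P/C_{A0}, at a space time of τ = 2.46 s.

0.0174

Solving the coupled first-order balances gives C_P(τ) = [k₁/(k₂−k₁)]·C_{A0}·(e^(−k₁τ) − e^(−k₂τ)).
e^(−k₁τ) = e^(−0.0499×2.46) = e^(−0.1228) = 0.8845; e^(−k₂τ) = e^(−6.347) = 0.001752.
C_P = 0.0499×4.03/(2.58−0.0499) × (0.8845−0.001752) = 0.07948×0.8827 = 0.07016 mol·L⁻¹.
Y_P = C_P/C_{A0} = 0.07016/4.03 = 0.0174.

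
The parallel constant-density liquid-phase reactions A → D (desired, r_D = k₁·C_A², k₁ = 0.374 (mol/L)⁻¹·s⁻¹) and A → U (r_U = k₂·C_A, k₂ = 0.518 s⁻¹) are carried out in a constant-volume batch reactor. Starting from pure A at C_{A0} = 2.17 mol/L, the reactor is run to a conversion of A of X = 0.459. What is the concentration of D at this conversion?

0.541 mol/L

C_A = C_{A0}(1−X) = 1.174 mol/L.
Along a PFR/batch, dC_U/dC_A = −r_U/(r_D+r_U) = −k₂/(k₂+k₁·C_A).
Integrating from C_{A0} to C_A: C_U = (0.518/0.374)·ln[(0.518+0.374·2.17)/(0.518+0.374·1.17)] = 1.385·ln(1.330/0.9571) = 0.4553 mol/L.
Then C_D = (C_{A0}−C_A) − C_U = 0.9960 − 0.4553 = 0.5407 mol/L.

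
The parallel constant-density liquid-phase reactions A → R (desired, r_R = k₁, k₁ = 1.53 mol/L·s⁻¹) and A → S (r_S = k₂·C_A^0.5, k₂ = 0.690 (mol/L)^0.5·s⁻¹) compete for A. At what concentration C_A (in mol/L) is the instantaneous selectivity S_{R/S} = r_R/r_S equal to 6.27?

0.125 mol/L

S_{R/S} = (k₁/k₂)·C_A^-0.5 ⇒ C_A = (S·k₂/k₁)^(-2).
= (6.27×0.690/1.53)^(-2) = (2.828)^(-2) = 0.125 mol/L.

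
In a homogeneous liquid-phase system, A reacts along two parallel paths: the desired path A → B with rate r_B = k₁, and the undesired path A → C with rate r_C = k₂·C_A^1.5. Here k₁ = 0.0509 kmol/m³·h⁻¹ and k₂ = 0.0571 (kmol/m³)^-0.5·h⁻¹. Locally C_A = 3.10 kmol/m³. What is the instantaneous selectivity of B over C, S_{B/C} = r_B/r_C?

S_{B/C} = r_B/r_C = (k₁)/(k₂·C_A^1.5) = (k₁/k₂)·C_A^-1.5.
= (0.0509) / (0.0571×3.100^1.5) = 0.05090/0.3117 = 0.163.
The undesired path is higher order in A, so low C_A (CSTR or dilute feed) favours B.

0.163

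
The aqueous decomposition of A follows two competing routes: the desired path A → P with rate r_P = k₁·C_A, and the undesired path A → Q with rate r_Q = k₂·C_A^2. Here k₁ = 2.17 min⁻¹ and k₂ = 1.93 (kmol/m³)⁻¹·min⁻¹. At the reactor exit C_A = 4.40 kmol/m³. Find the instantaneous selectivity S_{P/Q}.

S_{P/Q} = r_P/r_Q = (k₁·C_A)/(k₂·C_A^2) = (k₁/k₂)·C_A⁻¹.
= (2.17×4.400) / (1.93×4.400^2) = 9.548/37.36 = 0.256.
The undesired path is higher order in A, so low C_A (CSTR or dilute feed) favours P.

0.256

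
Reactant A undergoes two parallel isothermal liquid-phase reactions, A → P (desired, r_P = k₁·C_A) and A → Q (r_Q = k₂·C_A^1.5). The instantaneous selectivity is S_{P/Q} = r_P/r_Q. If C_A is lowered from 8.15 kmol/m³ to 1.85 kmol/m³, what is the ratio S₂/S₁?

S_{P/Q} = (k₁/k₂)·C_A^-0.5, so S₂/S₁ = (C_{A,2}/C_{A,1})^-0.5.
= (1.85/8.15)^(-0.5) = (0.2270)^(-0.5) = 2.10.
Selectivity toward P rises as C_A falls — low-concentration operation is favoured.

2.10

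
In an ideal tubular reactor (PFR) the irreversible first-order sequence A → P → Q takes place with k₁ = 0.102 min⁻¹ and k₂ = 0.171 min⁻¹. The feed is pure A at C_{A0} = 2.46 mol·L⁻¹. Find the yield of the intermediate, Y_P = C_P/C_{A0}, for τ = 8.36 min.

Solving the coupled first-order balances gives C_P(τ) = [k₁/(k₂−k₁)]·C_{A0}·(e^(−k₁τ) − e^(−k₂τ)).
e^(−k₁τ) = e^(−0.102×8.36) = e^(−0.8527) = 0.4263; e^(−k₂τ) = e^(−1.430) = 0.2394.
C_P = 0.102×2.46/(0.171−0.102) × (0.4263−0.2394) = 3.637×0.1868 = 0.6794 mol·L⁻¹.
Y_P = C_P/C_{A0} = 0.6794/2.46 = 0.276.

0.276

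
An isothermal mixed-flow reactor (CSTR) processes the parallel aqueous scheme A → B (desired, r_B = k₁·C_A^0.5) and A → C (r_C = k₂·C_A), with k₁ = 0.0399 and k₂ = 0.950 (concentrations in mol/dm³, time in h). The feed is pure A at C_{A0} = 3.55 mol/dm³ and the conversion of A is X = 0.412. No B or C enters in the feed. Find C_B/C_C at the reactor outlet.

Exit C_A = C_{A0}(1−X) = 3.55×0.588 = 2.087 mol/dm³.
A CSTR operates uniformly at the exit composition, giving r_B = 0.05765 and r_C = 1.983 (each k·C_A^n at C_A = 2.087).
Overall selectivity = C_B/C_C = r_Bτ/(r_Cτ) = r_B/r_C = 0.0291.

0.0291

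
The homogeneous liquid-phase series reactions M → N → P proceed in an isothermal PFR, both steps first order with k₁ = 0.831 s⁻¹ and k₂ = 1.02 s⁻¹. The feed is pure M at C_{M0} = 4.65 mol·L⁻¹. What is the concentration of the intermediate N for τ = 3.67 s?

0.484 mol·L⁻¹

Solving the coupled first-order balances gives C_N(τ) = [k₁/(k₂−k₁)]·C_{M0}·(e^(−k₁τ) − e^(−k₂τ)).
e^(−k₁τ) = e^(−0.831×3.67) = e^(−3.050) = 0.04737; e^(−k₂τ) = e^(−3.743) = 0.02367.
C_N = 0.831×4.65/(1.02−0.831) × (0.04737−0.02367) = 20.45×0.02370 = 0.4845 mol·L⁻¹.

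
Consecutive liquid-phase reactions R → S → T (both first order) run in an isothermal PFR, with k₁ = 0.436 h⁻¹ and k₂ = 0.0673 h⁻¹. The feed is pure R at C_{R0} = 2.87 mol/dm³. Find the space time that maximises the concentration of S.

5.07 h

For first-order series the maximum of C_S occurs at τ_opt = ln(k₂/k₁)/(k₂−k₁).
= ln(0.0673/0.436)/(0.0673−0.436) = ln(0.1544)/-0.3687 = -1.868/-0.3687 = 5.07 h.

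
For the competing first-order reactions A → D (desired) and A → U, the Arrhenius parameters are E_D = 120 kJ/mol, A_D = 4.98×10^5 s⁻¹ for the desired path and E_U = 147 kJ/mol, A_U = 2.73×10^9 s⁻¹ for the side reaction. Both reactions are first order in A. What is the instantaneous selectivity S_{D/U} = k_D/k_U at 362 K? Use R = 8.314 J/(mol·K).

1.44

k_D/k_U = (A_D/A_U)·exp[−(E_D−E_U)/(RT)] = (A_D/A_U)·exp[(E_U−E_D)/(RT)].
(E_U−E_D)/(RT) = (147−120)×10³/(8.314×362) = 27000/3010 = 8.971.
k_D/k_U = (4.98×10^5/2.73×10^9)·exp(8.971) = 1.824×10^-4 × 7872 = 1.44.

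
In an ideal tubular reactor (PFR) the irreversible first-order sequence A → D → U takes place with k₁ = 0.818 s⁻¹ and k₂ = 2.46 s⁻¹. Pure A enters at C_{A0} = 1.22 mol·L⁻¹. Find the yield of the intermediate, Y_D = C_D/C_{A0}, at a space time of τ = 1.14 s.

Solving the coupled first-order balances gives C_D(τ) = [k₁/(k₂−k₁)]·C_{A0}·(e^(−k₁τ) − e^(−k₂τ)).
e^(−k₁τ) = e^(−0.818×1.14) = e^(−0.9325) = 0.3936; e^(−k₂τ) = e^(−2.804) = 0.06054.
C_D = 0.818×1.22/(2.46−0.818) × (0.3936−0.06054) = 0.6078×0.3330 = 0.2024 mol·L⁻¹.
Y_D = C_D/C_{A0} = 0.2024/1.22 = 0.166.

0.166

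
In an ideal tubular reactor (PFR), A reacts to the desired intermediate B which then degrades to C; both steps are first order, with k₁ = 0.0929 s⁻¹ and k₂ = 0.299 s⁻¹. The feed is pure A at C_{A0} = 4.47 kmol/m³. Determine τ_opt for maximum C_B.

5.67 s

The intermediate peaks when r₁ = r₂, i.e. k₁e^(−k₁τ) = k₂e^(−k₂τ), giving τ_opt = ln(k₂/k₁)/(k₂−k₁).
= ln(0.299/0.0929)/(0.299−0.0929) = ln(3.219)/0.2061 = 1.169/0.2061 = 5.67 s.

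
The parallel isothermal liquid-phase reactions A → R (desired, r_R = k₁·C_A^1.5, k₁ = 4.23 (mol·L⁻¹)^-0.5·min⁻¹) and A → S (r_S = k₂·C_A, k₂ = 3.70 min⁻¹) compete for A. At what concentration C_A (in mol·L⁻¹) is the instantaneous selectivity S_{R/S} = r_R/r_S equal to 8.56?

56.1 mol·L⁻¹

S_{R/S} = (k₁/k₂)·C_A^0.5 ⇒ C_A = (S·k₂/k₁)^(2).
= (8.56×3.70/4.23)^(2) = (7.487)^(2) = 56.1 mol·L⁻¹.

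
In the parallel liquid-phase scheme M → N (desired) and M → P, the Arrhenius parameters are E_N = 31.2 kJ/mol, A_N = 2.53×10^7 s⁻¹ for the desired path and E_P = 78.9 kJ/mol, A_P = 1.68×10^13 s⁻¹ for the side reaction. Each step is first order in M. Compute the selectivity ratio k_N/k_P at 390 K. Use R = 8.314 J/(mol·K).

k_N/k_P = (A_N/A_P)·exp[−(E_N−E_P)/(RT)] = (A_N/A_P)·exp[(E_P−E_N)/(RT)].
(E_P−E_N)/(RT) = (78.9−31.2)×10³/(8.314×390) = 47700/3242 = 14.71.
k_N/k_P = (2.53×10^7/1.68×10^13)·exp(14.71) = 1.506×10^-6 × 2.449×10^6 = 3.69.

3.69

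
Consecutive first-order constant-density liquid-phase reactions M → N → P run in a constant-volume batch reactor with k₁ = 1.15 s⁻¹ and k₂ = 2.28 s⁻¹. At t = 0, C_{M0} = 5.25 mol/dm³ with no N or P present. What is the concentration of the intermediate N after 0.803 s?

For first-order series with pure M initially, C_N(t) = k₁C_{M0}/(k₂−k₁)·(e^(−k₁t) − e^(−k₂t)).
e^(−k₁t) = e^(−1.15×0.803) = e^(−0.9234) = 0.3971; e^(−k₂t) = e^(−1.831) = 0.1603.
C_N = 1.15×5.25/(2.28−1.15) × (0.3971−0.1603) = 5.343×0.2369 = 1.266 mol/dm³.

1.27 mol/dm³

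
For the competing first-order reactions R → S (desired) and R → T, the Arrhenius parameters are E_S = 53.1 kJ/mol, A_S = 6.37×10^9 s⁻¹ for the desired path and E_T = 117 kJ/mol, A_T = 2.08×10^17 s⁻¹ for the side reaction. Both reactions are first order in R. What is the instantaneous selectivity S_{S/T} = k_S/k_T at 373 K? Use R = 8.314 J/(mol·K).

27.2

Since both paths have the same order in R, the concentration cancels and S_{S/T} = k_S/k_T = (A_S/A_T)·exp[(E_T−E_S)/(RT)].
(E_T−E_S)/(RT) = (117−53.1)×10³/(8.314×373) = 63900/3101 = 20.61.
k_S/k_T = (6.37×10^9/2.08×10^17)·exp(20.61) = 3.062×10^-8 × 8.889×10^8 = 27.2.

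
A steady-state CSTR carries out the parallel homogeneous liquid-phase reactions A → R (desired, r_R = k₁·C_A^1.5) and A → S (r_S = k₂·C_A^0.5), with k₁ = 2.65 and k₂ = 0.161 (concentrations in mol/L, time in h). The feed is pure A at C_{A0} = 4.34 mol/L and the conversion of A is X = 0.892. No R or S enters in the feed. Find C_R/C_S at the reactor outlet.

7.71

Exit C_A = C_{A0}(1−X) = 4.34×0.108 = 0.4687 mol/L.
In a CSTR the entire volume is at exit conditions, so r_R = 2.65×0.4687^1.5 = 0.8504 and r_S = 0.161×0.4687^0.5 = 0.1102.
Overall selectivity = C_R/C_S = r_Rτ/(r_Sτ) = r_R/r_S = 7.71.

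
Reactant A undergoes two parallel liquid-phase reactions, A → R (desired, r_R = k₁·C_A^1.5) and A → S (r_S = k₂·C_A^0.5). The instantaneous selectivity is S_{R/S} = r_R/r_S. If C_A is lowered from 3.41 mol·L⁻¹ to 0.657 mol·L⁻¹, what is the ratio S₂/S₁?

S_{R/S} = (k₁/k₂)·C_A, so S₂/S₁ = (C_{A,2}/C_{A,1}).
= 0.657/3.41 = 0.193.

0.193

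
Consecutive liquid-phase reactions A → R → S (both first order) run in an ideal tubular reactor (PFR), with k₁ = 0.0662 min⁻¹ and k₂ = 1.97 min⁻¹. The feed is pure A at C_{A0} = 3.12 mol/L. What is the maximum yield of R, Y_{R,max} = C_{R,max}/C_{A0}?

0.0299

At the optimum, C_{R,max}/C_{A0} = (k₁/k₂)^[k₂/(k₂−k₁)].
= (0.0662/1.97)^(1.97/(1.97−0.0662)) = (0.03360)^(1.035) = 0.02986.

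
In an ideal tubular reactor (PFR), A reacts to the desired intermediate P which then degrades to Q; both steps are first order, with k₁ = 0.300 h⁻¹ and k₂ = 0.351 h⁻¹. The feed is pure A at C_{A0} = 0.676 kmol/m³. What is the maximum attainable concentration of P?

0.229 kmol/m³

Evaluating C_P at τ_opt = ln(k₂/k₁)/(k₂−k₁) gives C_{P,max}/C_{A0} = (k₁/k₂)^[k₂/(k₂−k₁)].
= (0.300/0.351)^(0.351/(0.351−0.300)) = (0.8547)^(6.882) = 0.3394.
C_{P,max} = 0.3394×0.676 = 0.229 kmol/m³.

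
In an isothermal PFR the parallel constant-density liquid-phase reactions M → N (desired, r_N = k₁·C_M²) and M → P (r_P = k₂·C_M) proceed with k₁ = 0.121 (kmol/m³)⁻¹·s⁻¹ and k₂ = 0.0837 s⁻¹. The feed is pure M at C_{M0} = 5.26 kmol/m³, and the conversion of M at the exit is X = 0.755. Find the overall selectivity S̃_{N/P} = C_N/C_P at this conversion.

C_M = C_{M0}(1−X) = 1.289 kmol/m³.
Along a PFR/batch, dC_P/dC_M = −r_P/(r_N+r_P) = −k₂/(k₂+k₁·C_M).
Integrating from C_{M0} to C_M: C_P = (0.0837/0.121)·ln[(0.0837+0.121·5.26)/(0.0837+0.121·1.29)] = 0.6917·ln(0.7202/0.2396) = 0.7612 kmol/m³.
Then C_N = (C_{M0}−C_M) − C_P = 3.971 − 0.7612 = 3.210 kmol/m³.
S̃_{N/P} = C_N/C_P = 3.210/0.7612 = 4.22.

4.22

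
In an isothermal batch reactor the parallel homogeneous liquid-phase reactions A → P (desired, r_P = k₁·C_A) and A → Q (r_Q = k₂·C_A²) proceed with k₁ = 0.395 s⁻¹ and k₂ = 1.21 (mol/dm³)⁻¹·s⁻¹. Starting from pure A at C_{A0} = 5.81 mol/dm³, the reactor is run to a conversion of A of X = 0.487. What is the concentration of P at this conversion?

C_A = C_{A0}(1−X) = 2.981 mol/dm³.
Along a PFR/batch, dC_P/dC_A = −r_P/(r_P+r_Q) = −k₁/(k₁+k₂·C_A).
Integrating from C_{A0} to C_A: C_P = (0.395/1.21)·ln[(0.395+1.21·5.81)/(0.395+1.21·2.98)] = 0.3264·ln(7.425/4.001) = 0.2018 mol/dm³.

0.202 mol/dm³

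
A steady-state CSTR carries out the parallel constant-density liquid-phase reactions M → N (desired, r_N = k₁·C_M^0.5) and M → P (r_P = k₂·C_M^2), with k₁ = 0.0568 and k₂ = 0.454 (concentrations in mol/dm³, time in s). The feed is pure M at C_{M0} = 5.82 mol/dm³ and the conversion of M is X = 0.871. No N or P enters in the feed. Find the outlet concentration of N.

Exit C_M = C_{M0}(1−X) = 5.82×0.129 = 0.7508 mol/dm³.
In a CSTR the entire volume is at exit conditions, so r_N = 0.0568×0.7508^0.5 = 0.04922 and r_P = 0.454×0.7508^2 = 0.2559.
Fraction of consumed M going to N: r_N/(r_N+r_P) = 0.1613.
C_N = 0.1613·C_{M0}·X = 0.1613×5.82×0.871 = 0.818 mol/dm³.

0.818 mol/dm³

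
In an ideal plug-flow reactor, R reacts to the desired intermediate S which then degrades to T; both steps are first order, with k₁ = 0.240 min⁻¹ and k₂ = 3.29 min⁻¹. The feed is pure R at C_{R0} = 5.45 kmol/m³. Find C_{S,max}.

0.324 kmol/m³

For a first-order series the maximum intermediate yield is C_{S,max}/C_{R0} = (k₁/k₂)^[k₂/(k₂−k₁)].
= (0.240/3.29)^(3.29/(3.29−0.240)) = (0.07295)^(1.079) = 0.05937.
C_{S,max} = 0.05937×5.45 = 0.324 kmol/m³.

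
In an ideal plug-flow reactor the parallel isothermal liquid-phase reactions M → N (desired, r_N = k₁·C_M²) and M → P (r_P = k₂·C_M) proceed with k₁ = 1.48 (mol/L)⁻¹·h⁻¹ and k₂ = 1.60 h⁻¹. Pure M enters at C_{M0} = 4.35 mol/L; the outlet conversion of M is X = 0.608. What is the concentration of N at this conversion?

1.92 mol/L

C_M = C_{M0}(1−X) = 1.705 mol/L.
Along a PFR/batch, dC_P/dC_M = −r_P/(r_N+r_P) = −k₂/(k₂+k₁·C_M).
Integrating from C_{M0} to C_M: C_P = (1.60/1.48)·ln[(1.60+1.48·4.35)/(1.60+1.48·1.71)] = 1.081·ln(8.038/4.124) = 0.7215 mol/L.
Then C_N = (C_{M0}−C_M) − C_P = 2.645 − 0.7215 = 1.923 mol/L.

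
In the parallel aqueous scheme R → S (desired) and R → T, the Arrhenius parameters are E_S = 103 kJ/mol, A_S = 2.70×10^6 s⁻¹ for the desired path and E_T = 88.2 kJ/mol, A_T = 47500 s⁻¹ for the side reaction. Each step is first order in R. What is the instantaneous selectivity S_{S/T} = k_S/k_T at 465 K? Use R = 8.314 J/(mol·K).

With equal orders, S_{S/T} = k_S/k_T = (A_S/A_T)·exp[(E_T−E_S)/(RT)].
(E_T−E_S)/(RT) = (88.2−103)×10³/(8.314×465) = -14800/3866 = -3.828.
k_S/k_T = (2.70×10^6/47500)·exp(-3.828) = 56.84 × 0.02175 = 1.24.
Since E_S > E_T, raising the temperature improves selectivity toward S.

1.24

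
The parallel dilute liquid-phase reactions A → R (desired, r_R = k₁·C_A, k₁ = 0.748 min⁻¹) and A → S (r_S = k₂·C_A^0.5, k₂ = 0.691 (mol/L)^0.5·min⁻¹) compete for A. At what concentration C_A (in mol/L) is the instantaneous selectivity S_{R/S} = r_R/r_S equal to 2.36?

4.75 mol/L

S_{R/S} = (k₁/k₂)·C_A^0.5 ⇒ C_A = (S·k₂/k₁)^(2).
= (2.36×0.691/0.748)^(2) = (2.180)^(2) = 4.75 mol/L.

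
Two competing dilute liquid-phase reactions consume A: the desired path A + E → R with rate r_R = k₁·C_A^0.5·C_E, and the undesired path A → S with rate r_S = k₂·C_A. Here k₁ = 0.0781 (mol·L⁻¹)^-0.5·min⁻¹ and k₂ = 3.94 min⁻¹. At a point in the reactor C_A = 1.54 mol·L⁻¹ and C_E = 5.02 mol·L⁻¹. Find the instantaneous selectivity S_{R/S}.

S_{R/S} = r_R/r_S = (k₁·C_A^0.5·C_E)/(k₂·C_A) = (k₁/k₂)·C_A^-0.5·C_E.
= (0.0781×1.540^0.5×5.020) / (3.94×1.540) = 0.4865/6.068 = 0.0802.

0.0802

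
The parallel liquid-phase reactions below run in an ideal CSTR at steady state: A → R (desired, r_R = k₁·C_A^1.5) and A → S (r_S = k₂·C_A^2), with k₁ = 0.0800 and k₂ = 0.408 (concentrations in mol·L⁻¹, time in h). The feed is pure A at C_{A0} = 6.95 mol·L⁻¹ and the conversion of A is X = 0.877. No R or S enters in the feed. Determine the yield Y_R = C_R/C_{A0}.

Exit C_A = C_{A0}(1−X) = 6.95×0.123 = 0.8548 mol·L⁻¹.
A CSTR operates uniformly at the exit composition, giving r_R = 0.06323 and r_S = 0.2982 (each k·C_A^n at C_A = 0.8548).
Fraction of consumed A going to R: r_R/(r_R+r_S) = 0.1750.
C_R = 0.1750·C_{A0}·X = 0.1750×6.95×0.877 = 1.07 mol·L⁻¹; Y_R = C_R/C_{A0} = 0.153.

0.153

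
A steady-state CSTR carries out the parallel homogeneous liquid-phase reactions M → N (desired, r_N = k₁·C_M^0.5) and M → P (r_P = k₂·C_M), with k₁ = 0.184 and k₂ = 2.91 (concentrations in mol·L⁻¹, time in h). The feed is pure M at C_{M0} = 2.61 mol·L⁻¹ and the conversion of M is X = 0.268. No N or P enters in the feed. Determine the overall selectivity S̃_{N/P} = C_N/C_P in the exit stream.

Exit C_M = C_{M0}(1−X) = 2.61×0.732 = 1.911 mol·L⁻¹.
A CSTR operates uniformly at the exit composition, giving r_N = 0.2543 and r_P = 5.560 (each k·C_M^n at C_M = 1.911).
Overall selectivity = C_N/C_P = r_Nτ/(r_Pτ) = r_N/r_P = 0.0457.

0.0457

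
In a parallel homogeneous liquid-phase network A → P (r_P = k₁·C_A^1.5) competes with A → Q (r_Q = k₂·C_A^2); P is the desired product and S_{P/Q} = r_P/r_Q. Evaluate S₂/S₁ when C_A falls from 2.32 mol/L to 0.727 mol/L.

1.79

S_{P/Q} = (k₁/k₂)·C_A^-0.5, so S₂/S₁ = (C_{A,2}/C_{A,1})^-0.5.
= (0.727/2.32)^(-0.5) = (0.3134)^(-0.5) = 1.79.
Selectivity toward P rises as C_A falls — low-concentration operation is favoured.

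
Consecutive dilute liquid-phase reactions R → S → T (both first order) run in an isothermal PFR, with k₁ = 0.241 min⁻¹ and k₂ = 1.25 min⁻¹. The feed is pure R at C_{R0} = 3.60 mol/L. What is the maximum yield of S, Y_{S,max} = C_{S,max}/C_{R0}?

For a first-order series the maximum intermediate yield is C_{S,max}/C_{R0} = (k₁/k₂)^[k₂/(k₂−k₁)].
= (0.241/1.25)^(1.25/(1.25−0.241)) = (0.1928)^(1.239) = 0.1301.

0.130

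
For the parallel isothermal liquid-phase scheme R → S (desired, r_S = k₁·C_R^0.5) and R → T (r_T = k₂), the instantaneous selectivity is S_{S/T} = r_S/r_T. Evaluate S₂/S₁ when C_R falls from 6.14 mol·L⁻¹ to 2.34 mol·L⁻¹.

0.617

S_{S/T} = (k₁/k₂)·C_R^0.5, so S₂/S₁ = (C_{R,2}/C_{R,1})^0.5.
= (2.34/6.14)^0.5 = (0.3811)^0.5 = 0.617.
Selectivity toward S falls as C_R falls — high-concentration operation is favoured.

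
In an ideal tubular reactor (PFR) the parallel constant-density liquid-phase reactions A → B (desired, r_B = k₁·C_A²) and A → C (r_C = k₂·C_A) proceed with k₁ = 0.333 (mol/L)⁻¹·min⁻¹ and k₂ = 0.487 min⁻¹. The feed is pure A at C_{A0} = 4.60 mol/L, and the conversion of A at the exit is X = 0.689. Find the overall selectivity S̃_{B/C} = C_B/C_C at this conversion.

C_A = C_{A0}(1−X) = 1.431 mol/L.
Along a PFR/batch, dC_C/dC_A = −r_C/(r_B+r_C) = −k₂/(k₂+k₁·C_A).
Integrating from C_{A0} to C_A: C_C = (0.487/0.333)·ln[(0.487+0.333·4.60)/(0.487+0.333·1.43)] = 1.462·ln(2.019/0.9634) = 1.082 mol/L.
Then C_B = (C_{A0}−C_A) − C_C = 3.169 − 1.082 = 2.087 mol/L.
S̃_{B/C} = C_B/C_C = 2.087/1.082 = 1.93.

1.93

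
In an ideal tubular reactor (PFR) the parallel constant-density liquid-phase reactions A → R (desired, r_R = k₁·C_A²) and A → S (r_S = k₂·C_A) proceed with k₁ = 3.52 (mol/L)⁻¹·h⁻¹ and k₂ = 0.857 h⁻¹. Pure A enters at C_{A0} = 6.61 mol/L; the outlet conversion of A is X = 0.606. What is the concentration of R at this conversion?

C_A = C_{A0}(1−X) = 2.604 mol/L.
Along a PFR/batch, dC_S/dC_A = −r_S/(r_R+r_S) = −k₂/(k₂+k₁·C_A).
Integrating from C_{A0} to C_A: C_S = (0.857/3.52)·ln[(0.857+3.52·6.61)/(0.857+3.52·2.60)] = 0.2435·ln(24.12/10.02) = 0.2138 mol/L.
Then C_R = (C_{A0}−C_A) − C_S = 4.006 − 0.2138 = 3.792 mol/L.

3.79 mol/L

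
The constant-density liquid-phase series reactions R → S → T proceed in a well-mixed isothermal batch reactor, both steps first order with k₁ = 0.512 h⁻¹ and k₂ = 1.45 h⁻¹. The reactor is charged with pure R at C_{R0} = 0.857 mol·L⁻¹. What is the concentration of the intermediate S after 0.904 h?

0.168 mol·L⁻¹

For first-order series with pure R initially, C_S(t) = k₁C_{R0}/(k₂−k₁)·(e^(−k₁t) − e^(−k₂t)).
e^(−k₁t) = e^(−0.512×0.904) = e^(−0.4628) = 0.6295; e^(−k₂t) = e^(−1.311) = 0.2696.
C_S = 0.512×0.857/(1.45−0.512) × (0.6295−0.2696) = 0.4678×0.3599 = 0.1683 mol·L⁻¹.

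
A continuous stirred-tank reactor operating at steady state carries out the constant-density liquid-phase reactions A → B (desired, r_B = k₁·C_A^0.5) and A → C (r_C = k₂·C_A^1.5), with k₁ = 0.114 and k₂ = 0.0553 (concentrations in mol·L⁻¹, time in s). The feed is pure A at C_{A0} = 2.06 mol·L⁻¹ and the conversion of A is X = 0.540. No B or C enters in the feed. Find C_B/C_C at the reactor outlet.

Exit C_A = C_{A0}(1−X) = 2.06×0.460 = 0.9476 mol·L⁻¹.
A CSTR operates uniformly at the exit composition, giving r_B = 0.1110 and r_C = 0.05101 (each k·C_A^n at C_A = 0.9476).
Overall selectivity = C_B/C_C = r_Bτ/(r_Cτ) = r_B/r_C = 2.18.

2.18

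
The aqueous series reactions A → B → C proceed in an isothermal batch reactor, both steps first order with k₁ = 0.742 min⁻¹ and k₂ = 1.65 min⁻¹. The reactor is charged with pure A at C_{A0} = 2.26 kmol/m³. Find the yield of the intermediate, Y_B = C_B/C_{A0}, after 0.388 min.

Solving the coupled first-order balances gives C_B(t) = [k₁/(k₂−k₁)]·C_{A0}·(e^(−k₁t) − e^(−k₂t)).
e^(−k₁t) = e^(−0.742×0.388) = e^(−0.2879) = 0.7498; e^(−k₂t) = e^(−0.6402) = 0.5272.
C_B = 0.742×2.26/(1.65−0.742) × (0.7498−0.5272) = 1.847×0.2227 = 0.4112 kmol/m³.
Y_B = C_B/C_{A0} = 0.4112/2.26 = 0.182.

0.182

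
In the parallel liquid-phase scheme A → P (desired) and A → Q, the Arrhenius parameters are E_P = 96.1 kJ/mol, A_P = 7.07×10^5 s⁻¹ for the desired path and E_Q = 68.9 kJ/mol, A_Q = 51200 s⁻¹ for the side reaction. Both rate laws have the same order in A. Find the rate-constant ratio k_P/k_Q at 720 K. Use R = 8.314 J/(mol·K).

With equal orders, S_{P/Q} = k_P/k_Q = (A_P/A_Q)·exp[(E_Q−E_P)/(RT)].
(E_Q−E_P)/(RT) = (68.9−96.1)×10³/(8.314×720) = -27200/5986 = -4.544.
k_P/k_Q = (7.07×10^5/51200)·exp(-4.544) = 13.81 × 0.01063 = 0.147.
Since E_P > E_Q, raising the temperature improves selectivity toward P.

0.147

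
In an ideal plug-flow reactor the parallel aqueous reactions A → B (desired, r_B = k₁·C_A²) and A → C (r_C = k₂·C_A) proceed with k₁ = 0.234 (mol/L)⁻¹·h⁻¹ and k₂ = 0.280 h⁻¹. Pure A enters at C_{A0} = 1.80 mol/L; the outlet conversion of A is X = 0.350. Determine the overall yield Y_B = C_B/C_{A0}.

0.193

C_A = C_{A0}(1−X) = 1.170 mol/L.
Along a PFR/batch, dC_C/dC_A = −r_C/(r_B+r_C) = −k₂/(k₂+k₁·C_A).
Integrating from C_{A0} to C_A: C_C = (0.280/0.234)·ln[(0.280+0.234·1.80)/(0.280+0.234·1.17)] = 1.197·ln(0.7012/0.5538) = 0.2824 mol/L.
Then C_B = (C_{A0}−C_A) − C_C = 0.6300 − 0.2824 = 0.3476 mol/L.
Y_B = C_B/C_{A0} = 0.3476/1.80 = 0.193.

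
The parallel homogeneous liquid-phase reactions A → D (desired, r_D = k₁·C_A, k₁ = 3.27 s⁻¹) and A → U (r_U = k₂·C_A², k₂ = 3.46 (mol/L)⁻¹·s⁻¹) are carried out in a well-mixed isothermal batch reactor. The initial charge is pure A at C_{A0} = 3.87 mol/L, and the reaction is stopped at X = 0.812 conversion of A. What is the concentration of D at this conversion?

0.999 mol/L

C_A = C_{A0}(1−X) = 0.7276 mol/L.
Along a PFR/batch, dC_D/dC_A = −r_D/(r_D+r_U) = −k₁/(k₁+k₂·C_A).
Integrating from C_{A0} to C_A: C_D = (3.27/3.46)·ln[(3.27+3.46·3.87)/(3.27+3.46·0.728)] = 0.9451·ln(16.66/5.787) = 0.9993 mol/L.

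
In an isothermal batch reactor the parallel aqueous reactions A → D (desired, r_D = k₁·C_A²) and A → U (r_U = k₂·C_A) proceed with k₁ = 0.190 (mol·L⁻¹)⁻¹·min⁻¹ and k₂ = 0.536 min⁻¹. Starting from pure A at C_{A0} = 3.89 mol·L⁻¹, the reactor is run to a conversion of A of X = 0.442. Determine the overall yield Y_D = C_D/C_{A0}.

C_A = C_{A0}(1−X) = 2.171 mol·L⁻¹.
Along a PFR/batch, dC_U/dC_A = −r_U/(r_D+r_U) = −k₂/(k₂+k₁·C_A).
Integrating from C_{A0} to C_A: C_U = (0.536/0.190)·ln[(0.536+0.190·3.89)/(0.536+0.190·2.17)] = 2.821·ln(1.275/0.9484) = 0.8350 mol·L⁻¹.
Then C_D = (C_{A0}−C_A) − C_U = 1.719 − 0.8350 = 0.8844 mol·L⁻¹.
Y_D = C_D/C_{A0} = 0.8844/3.89 = 0.227.

0.227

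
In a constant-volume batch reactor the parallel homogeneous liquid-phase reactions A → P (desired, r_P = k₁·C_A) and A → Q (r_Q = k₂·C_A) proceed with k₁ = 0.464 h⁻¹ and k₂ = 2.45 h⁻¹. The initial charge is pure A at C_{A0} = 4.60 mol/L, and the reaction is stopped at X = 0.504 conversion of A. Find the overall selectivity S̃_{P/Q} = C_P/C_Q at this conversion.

0.189

C_A = C_{A0}(1−X) = 2.282 mol/L.
Both paths are first order in A, so the instantaneous fraction to P is constant: dC_P/d(−C_A) = k₁/(k₁+k₂) = 0.1592.
C_P = 0.1592·(C_{A0}−C_A) = 0.1592×2.318 = 0.369 mol/L.
C_Q = (C_{A0}−C_A)−C_P = 1.949 mol/L; S̃_{P/Q} = 0.3692/1.949 = 0.189.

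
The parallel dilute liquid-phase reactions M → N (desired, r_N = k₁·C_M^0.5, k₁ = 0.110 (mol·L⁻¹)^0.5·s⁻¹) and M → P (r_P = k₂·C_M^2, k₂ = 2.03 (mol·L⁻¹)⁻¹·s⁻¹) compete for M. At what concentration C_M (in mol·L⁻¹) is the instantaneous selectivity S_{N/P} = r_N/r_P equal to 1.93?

S_{N/P} = (k₁/k₂)·C_M^-1.5 ⇒ C_M = (S·k₂/k₁)^(1/(-1.5)).
= (1.93×2.03/0.110)^(-0.6667) = (35.62)^(-0.6667) = 0.0924 mol·L⁻¹.

0.0924 mol·L⁻¹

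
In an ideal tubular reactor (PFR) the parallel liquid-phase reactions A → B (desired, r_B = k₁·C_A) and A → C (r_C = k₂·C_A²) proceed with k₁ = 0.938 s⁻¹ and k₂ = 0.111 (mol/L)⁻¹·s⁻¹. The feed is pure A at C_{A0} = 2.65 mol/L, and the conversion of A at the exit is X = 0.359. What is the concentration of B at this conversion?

0.757 mol/L

C_A = C_{A0}(1−X) = 1.699 mol/L.
Along a PFR/batch, dC_B/dC_A = −r_B/(r_B+r_C) = −k₁/(k₁+k₂·C_A).
Integrating from C_{A0} to C_A: C_B = (0.938/0.111)·ln[(0.938+0.111·2.65)/(0.938+0.111·1.70)] = 8.450·ln(1.232/1.127) = 0.7572 mol/L.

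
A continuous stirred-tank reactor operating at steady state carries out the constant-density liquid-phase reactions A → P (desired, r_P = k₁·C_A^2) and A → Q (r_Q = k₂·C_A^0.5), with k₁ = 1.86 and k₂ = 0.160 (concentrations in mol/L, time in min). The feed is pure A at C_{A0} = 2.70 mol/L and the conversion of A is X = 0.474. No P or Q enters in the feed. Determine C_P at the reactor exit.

Exit C_A = C_{A0}(1−X) = 2.70×0.526 = 1.420 mol/L.
A CSTR operates uniformly at the exit composition, giving r_P = 3.752 and r_Q = 0.1907 (each k·C_A^n at C_A = 1.420).
Fraction of consumed A going to P: r_P/(r_P+r_Q) = 0.9516.
C_P = 0.9516·C_{A0}·X = 0.9516×2.70×0.474 = 1.22 mol/L.

1.22 mol/L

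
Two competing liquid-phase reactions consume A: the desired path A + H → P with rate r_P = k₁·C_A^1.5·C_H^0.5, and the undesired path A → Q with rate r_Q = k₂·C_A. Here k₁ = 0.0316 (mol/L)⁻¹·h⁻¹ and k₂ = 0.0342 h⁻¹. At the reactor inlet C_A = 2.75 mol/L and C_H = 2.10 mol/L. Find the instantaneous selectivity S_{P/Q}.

S_{P/Q} = r_P/r_Q = (k₁·C_A^1.5·C_H^0.5)/(k₂·C_A) = (k₁/k₂)·C_A^0.5·C_H^0.5.
= (0.0316×2.750^1.5×2.100^0.5) / (0.0342×2.750) = 0.2088/0.09405 = 2.22.

2.22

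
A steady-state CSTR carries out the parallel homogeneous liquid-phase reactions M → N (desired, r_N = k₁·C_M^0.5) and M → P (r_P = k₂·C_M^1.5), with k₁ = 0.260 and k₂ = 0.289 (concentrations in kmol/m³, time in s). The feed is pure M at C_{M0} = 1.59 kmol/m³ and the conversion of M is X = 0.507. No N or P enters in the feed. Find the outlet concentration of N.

Exit C_M = C_{M0}(1−X) = 1.59×0.493 = 0.7839 kmol/m³.
A CSTR operates uniformly at the exit composition, giving r_N = 0.2302 and r_P = 0.2006 (each k·C_M^n at C_M = 0.7839).
Fraction of consumed M going to N: r_N/(r_N+r_P) = 0.5344.
C_N = 0.5344·C_{M0}·X = 0.5344×1.59×0.507 = 0.431 kmol/m³.

0.431 kmol/m³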